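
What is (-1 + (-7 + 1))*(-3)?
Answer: 21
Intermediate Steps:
(-1 + (-7 + 1))*(-3) = (-1 - 6)*(-3) = -7*(-3) = 21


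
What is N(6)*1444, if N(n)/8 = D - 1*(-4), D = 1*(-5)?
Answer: -11552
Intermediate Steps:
D = -5
N(n) = -8 (N(n) = 8*(-5 - 1*(-4)) = 8*(-5 + 4) = 8*(-1) = -8)
N(6)*1444 = -8*1444 = -11552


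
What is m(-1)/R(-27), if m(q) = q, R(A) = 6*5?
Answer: -1/30 ≈ -0.033333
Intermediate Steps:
R(A) = 30
m(-1)/R(-27) = -1/30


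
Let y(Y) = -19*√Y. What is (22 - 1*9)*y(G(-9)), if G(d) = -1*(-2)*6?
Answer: -494*√3 ≈ -855.63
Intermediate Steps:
G(d) = 12 (G(d) = 2*6 = 12)
(22 - 1*9)*y(G(-9)) = (22 - 1*9)*(-38*√3) = (22 - 9)*(-38*√3) = 13*(-38*√3) = -494*√3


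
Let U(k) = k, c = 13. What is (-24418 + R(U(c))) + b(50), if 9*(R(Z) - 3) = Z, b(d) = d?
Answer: -219272/9 ≈ -24364.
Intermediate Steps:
R(Z) = 3 + Z/9
(-24418 + R(U(c))) + b(50) = (-24418 + (3 + (1/9)*13)) + 50 = (-24418 + (3 + 13/9)) + 50 = (-24418 + 40/9) + 50 = -219722/9 + 50 = -219272/9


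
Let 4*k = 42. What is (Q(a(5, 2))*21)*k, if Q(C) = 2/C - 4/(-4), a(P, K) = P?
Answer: 3087/10 ≈ 308.70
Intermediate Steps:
Q(C) = 1 + 2/C (Q(C) = 2/C - 4*(-¼) = 2/C + 1 = 1 + 2/C)
k = 21/2 (k = (¼)*42 = 21/2 ≈ 10.500)
(Q(a(5, 2))*21)*k = (((2 + 5)/5)*21)*(21/2) = (((⅕)*7)*21)*(21/2) = ((7/5)*21)*(21/2) = (147/5)*(21/2) = 3087/10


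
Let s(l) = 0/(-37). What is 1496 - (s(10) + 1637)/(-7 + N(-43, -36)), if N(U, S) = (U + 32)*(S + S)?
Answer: 1172723/785 ≈ 1493.9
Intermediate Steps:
s(l) = 0 (s(l) = 0*(-1/37) = 0)
N(U, S) = 2*S*(32 + U) (N(U, S) = (32 + U)*(2*S) = 2*S*(32 + U))
1496 - (s(10) + 1637)/(-7 + N(-43, -36)) = 1496 - (0 + 1637)/(-7 + 2*(-36)*(32 - 43)) = 1496 - 1637/(-7 + 2*(-36)*(-11)) = 1496 - 1637/(-7 + 792) = 1496 - 1637/785 = 1172723/785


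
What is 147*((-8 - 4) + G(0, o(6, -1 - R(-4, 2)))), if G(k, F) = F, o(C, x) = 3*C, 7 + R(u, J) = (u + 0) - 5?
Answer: 882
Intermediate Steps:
R(u, J) = -12 + u (R(u, J) = -7 + ((u + 0) - 5) = -7 + (u - 5) = -7 + (-5 + u) = -12 + u)
147*((-8 - 4) + G(0, o(6, -1 - R(-4, 2)))) = 147*((-8 - 4) + 3*6) = 147*(-12 + 18) = 147*6 = 882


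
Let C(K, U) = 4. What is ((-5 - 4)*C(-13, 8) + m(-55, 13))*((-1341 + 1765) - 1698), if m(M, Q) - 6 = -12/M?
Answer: 2086812/55 ≈ 37942.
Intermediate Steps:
m(M, Q) = 6 - 12/M
((-5 - 4)*C(-13, 8) + m(-55, 13))*((-1341 + 1765) - 1698) = ((-5 - 4)*4 + (6 - 12/(-55)))*((-1341 + 1765) - 1698) = (-9*4 + (6 - 12*(-1/55)))*(424 - 1698) = (-36 + (6 + 12/55))*(-1274) = (-36 + 342/55)*(-1274) = -1638/55*(-1274) = 2086812/55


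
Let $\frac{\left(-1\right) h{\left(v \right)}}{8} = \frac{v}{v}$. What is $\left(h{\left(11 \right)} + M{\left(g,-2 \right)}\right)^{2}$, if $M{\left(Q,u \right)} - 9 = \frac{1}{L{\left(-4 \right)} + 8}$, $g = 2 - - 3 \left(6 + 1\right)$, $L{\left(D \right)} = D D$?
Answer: $\frac{625}{576} \approx 1.0851$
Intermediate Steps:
$L{\left(D \right)} = D^{2}$
$g = 23$ ($g = 2 - \left(-3\right) 7 = 2 - -21 = 2 + 21 = 23$)
$h{\left(v \right)} = -8$ ($h{\left(v \right)} = - 8 \frac{v}{v} = \left(-8\right) 1 = -8$)
$M{\left(Q,u \right)} = \frac{217}{24}$ ($M{\left(Q,u \right)} = 9 + \frac{1}{\left(-4\right)^{2} + 8} = 9 + \frac{1}{16 + 8} = 9 + \frac{1}{24} = \frac{217}{24}$)
$\left(h{\left(11 \right)} + M{\left(g,-2 \right)}\right)^{2} = \left(-8 + \frac{217}{24}\right)^{2} = \left(\frac{25}{24}\right)^{2} = \frac{625}{576}$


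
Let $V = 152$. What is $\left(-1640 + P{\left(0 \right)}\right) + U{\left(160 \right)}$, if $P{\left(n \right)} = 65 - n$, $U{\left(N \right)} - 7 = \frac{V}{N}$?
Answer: $- \frac{31341}{20} \approx -1567.1$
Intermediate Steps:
$U{\left(N \right)} = 7 + \frac{152}{N}$
$\left(-1640 + P{\left(0 \right)}\right) + U{\left(160 \right)} = \left(-1640 + \left(65 - 0\right)\right) + \left(7 + \frac{152}{160}\right) = \left(-1640 + \left(65 + 0\right)\right) + \left(7 + 152 \cdot \frac{1}{160}\right) = \left(-1640 + 65\right) + \left(7 + \frac{19}{20}\right) = -1575 + \frac{159}{20} = - \frac{31341}{20}$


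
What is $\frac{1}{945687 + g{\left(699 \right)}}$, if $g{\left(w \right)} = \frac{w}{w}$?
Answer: $\frac{1}{945688} \approx 1.0574 \cdot 10^{-6}$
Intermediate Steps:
$g{\left(w \right)} = 1$
$\frac{1}{945687 + g{\left(699 \right)}} = \frac{1}{945687 + 1} = \frac{1}{945688}$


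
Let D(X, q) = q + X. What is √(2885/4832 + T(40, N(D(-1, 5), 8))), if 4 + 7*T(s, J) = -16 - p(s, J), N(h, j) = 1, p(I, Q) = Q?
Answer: I*√3506522/1208 ≈ 1.5501*I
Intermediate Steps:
D(X, q) = X + q
T(s, J) = -20/7 - J/7 (T(s, J) = -4/7 + (-16 - J)/7 = -4/7 + (-16/7 - J/7) = -20/7 - J/7)
√(2885/4832 + T(40, N(D(-1, 5), 8))) = √(2885/4832 + (-20/7 - ⅐*1)) = √(2885*(1/4832) + (-20/7 - ⅐)) = √(2885/4832 - 3) = √(-11611/4832) = I*√3506522/1208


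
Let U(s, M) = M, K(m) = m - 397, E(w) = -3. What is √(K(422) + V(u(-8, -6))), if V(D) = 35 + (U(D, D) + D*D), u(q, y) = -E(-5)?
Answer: 6*√2 ≈ 8.4853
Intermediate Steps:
K(m) = -397 + m
u(q, y) = 3 (u(q, y) = -1*(-3) = 3)
V(D) = 35 + D + D² (V(D) = 35 + (D + D*D) = 35 + (D + D²) = 35 + D + D²)
√(K(422) + V(u(-8, -6))) = √((-397 + 422) + (35 + 3 + 3²)) = √(25 + (35 + 3 + 9)) = √(25 + 47) = √72 = 6*√2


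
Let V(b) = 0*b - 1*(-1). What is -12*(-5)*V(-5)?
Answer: 60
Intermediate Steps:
V(b) = 1 (V(b) = 0 + 1 = 1)
-12*(-5)*V(-5) = -12*(-5) = -(-60) = -1*(-60) = 60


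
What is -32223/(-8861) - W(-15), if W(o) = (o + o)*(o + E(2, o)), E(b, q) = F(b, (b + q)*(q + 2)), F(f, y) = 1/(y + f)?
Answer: -225359329/505077 ≈ -446.19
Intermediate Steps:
F(f, y) = 1/(f + y)
E(b, q) = 1/(b + (2 + q)*(b + q)) (E(b, q) = 1/(b + (b + q)*(q + 2)) = 1/(b + (b + q)*(2 + q)) = 1/(b + (2 + q)*(b + q)))
W(o) = 2*o*(o + 1/(6 + o² + 4*o)) (W(o) = (o + o)*(o + 1/(o² + 2*o + 3*2 + 2*o)) = (2*o)*(o + 1/(o² + 2*o + 6 + 2*o)) = (2*o)*(o + 1/(6 + o² + 4*o)) = 2*o*(o + 1/(6 + o² + 4*o)))
-32223/(-8861) - W(-15) = -32223/(-8861) - 2*(-15)*(1 - 15*(6 + (-15)² + 4*(-15)))/(6 + (-15)² + 4*(-15)) = -32223*(-1/8861) - 2*(-15)*(1 - 15*(6 + 225 - 60))/(6 + 225 - 60) = 32223/8861 - 2*(-15)*(1 - 15*171)/171 = 32223/8861 - 2*(-15)*(1 - 2565)/171 = 32223/8861 - 2*(-15)*(-2564)/171 = 32223/8861 - 1*25640/57 = 32223/8861 - 25640/57 = -225359329/505077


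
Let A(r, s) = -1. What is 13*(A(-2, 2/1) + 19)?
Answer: 234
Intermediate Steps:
13*(A(-2, 2/1) + 19) = 13*(-1 + 19) = 13*18 = 234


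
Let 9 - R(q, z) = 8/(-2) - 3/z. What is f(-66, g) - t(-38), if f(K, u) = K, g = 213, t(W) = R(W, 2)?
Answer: -161/2 ≈ -80.500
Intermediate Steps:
R(q, z) = 13 + 3/z (R(q, z) = 9 - (8/(-2) - 3/z) = 9 - (8*(-½) - 3/z) = 9 - (-4 - 3/z) = 9 + (4 + 3/z) = 13 + 3/z)
t(W) = 29/2 (t(W) = 13 + 3/2 = 29/2)
f(-66, g) - t(-38) = -66 - 1*29/2 = -66 - 29/2 = -161/2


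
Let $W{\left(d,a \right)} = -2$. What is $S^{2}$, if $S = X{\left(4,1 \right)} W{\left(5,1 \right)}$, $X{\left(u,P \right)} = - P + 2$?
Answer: $4$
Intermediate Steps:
$X{\left(u,P \right)} = 2 - P$
$S = -2$ ($S = \left(2 - 1\right) \left(-2\right) = 1 \left(-2\right) = -2$)
$S^{2} = \left(-2\right)^{2} = 4$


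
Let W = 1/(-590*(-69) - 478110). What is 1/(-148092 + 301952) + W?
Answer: 14177/3364918200 ≈ 4.2132e-6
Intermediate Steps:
W = -1/437400 (W = 1/(40710 - 478110) = 1/(-437400) = -1/437400 ≈ -2.2862e-6)
1/(-148092 + 301952) + W = 1/(-148092 + 301952) - 1/437400 = 1/153860 - 1/437400 = 14177/3364918200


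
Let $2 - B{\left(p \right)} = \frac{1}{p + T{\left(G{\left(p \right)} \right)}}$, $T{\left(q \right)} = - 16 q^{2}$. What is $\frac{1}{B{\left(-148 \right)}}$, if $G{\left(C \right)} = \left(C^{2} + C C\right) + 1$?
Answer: $\frac{30707655844}{61415311689} \approx 0.5$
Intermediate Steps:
$G{\left(C \right)} = 1 + 2 C^{2}$ ($G{\left(C \right)} = \left(C^{2} + C^{2}\right) + 1 = 2 C^{2} + 1 = 1 + 2 C^{2}$)
$B{\left(p \right)} = 2 - \frac{1}{p - 16 \left(1 + 2 p^{2}\right)^{2}}$
$\frac{1}{B{\left(-148 \right)}} = \frac{1}{\frac{1}{-148 - 16 \left(1 + 2 \left(-148\right)^{2}\right)^{2}} \left(-1 - 32 \left(1 + 2 \left(-148\right)^{2}\right)^{2} + 2 \left(-148\right)\right)} = \frac{1}{\frac{1}{-148 - 16 \left(1 + 2 \cdot 21904\right)^{2}} \left(-1 - 32 \left(1 + 2 \cdot 21904\right)^{2} - 296\right)} = \frac{1}{\frac{1}{-148 - 16 \left(1 + 43808\right)^{2}} \left(-1 - 32 \left(1 + 43808\right)^{2} - 296\right)} = \frac{1}{\frac{1}{-148 - 16 \cdot 43809^{2}} \left(-1 - 32 \cdot 43809^{2} - 296\right)} = \frac{1}{\frac{1}{-148 - 30707655696} \left(-1 - 61415311392 - 296\right)} = \frac{1}{\frac{1}{-30707655844} \left(-61415311689\right)} = \frac{1}{\left(- \frac{1}{30707655844}\right) \left(-61415311689\right)} = \frac{1}{\frac{61415311689}{30707655844}} = \frac{30707655844}{61415311689}$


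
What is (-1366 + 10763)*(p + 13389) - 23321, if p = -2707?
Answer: 100355433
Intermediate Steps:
(-1366 + 10763)*(p + 13389) - 23321 = (-1366 + 10763)*(-2707 + 13389) - 23321 = 9397*10682 - 23321 = 100378754 - 23321 = 100355433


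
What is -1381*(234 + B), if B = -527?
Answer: 404633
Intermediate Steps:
-1381*(234 + B) = -1381*(234 - 527) = -1381*(-293) = 404633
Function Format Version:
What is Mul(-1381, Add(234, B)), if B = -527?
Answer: 404633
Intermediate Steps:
Mul(-1381, Add(234, B)) = Mul(-1381, Add(234, -527)) = Mul(-1381, -293) = 404633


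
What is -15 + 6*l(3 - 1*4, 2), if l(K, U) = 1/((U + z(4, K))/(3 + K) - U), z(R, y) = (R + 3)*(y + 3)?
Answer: -14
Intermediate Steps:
z(R, y) = (3 + R)*(3 + y)
l(K, U) = 1/(-U + (21 + U + 7*K)/(3 + K)) (l(K, U) = 1/((U + (9 + 3*4 + 3*K + 4*K))/(3 + K) - U) = 1/((U + (9 + 12 + 3*K + 4*K))/(3 + K) - U) = 1/((U + (21 + 7*K))/(3 + K) - U) = 1/((21 + U + 7*K)/(3 + K) - U) = 1/(-U + (21 + U + 7*K)/(3 + K)))
-15 + 6*l(3 - 1*4, 2) = -15 + 6*((-3 - (3 - 1*4))/(-21 - 7*(3 - 1*4) + 2*2 + (3 - 1*4)*2)) = -15 + 6*((-3 - (3 - 4))/(-21 - 7*(3 - 4) + 4 + (3 - 4)*2)) = -15 + 6*((-3 - 1*(-1))/(-21 - 7*(-1) + 4 - 1*2)) = -15 + 6*((-3 + 1)/(-21 + 7 + 4 - 2)) = -15 + 6*(-2/(-12)) = -15 + 6*(-1/12*(-2)) = -15 + 6*(⅙) = -15 + 1 = -14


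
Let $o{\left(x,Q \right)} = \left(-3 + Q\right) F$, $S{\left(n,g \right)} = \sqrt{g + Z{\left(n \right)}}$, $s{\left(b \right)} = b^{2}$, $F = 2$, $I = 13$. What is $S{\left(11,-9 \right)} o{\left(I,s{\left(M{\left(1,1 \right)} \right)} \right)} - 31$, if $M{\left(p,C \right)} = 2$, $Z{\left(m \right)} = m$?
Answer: $-31 + 2 \sqrt{2} \approx -28.172$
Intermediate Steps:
$S{\left(n,g \right)} = \sqrt{g + n}$
$o{\left(x,Q \right)} = -6 + 2 Q$ ($o{\left(x,Q \right)} = \left(-3 + Q\right) 2 = -6 + 2 Q$)
$S{\left(11,-9 \right)} o{\left(I,s{\left(M{\left(1,1 \right)} \right)} \right)} - 31 = \sqrt{-9 + 11} \left(-6 + 2 \cdot 2^{2}\right) - 31 = \sqrt{2} \left(-6 + 2 \cdot 4\right) - 31 = \sqrt{2} \left(-6 + 8\right) - 31 = \sqrt{2} \cdot 2 - 31 = 2 \sqrt{2} - 31 = -31 + 2 \sqrt{2}$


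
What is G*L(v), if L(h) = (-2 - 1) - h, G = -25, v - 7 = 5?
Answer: 375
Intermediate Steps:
v = 12 (v = 7 + 5 = 12)
L(h) = -3 - h
G*L(v) = -25*(-3 - 1*12) = -25*(-3 - 12) = -25*(-15) = 375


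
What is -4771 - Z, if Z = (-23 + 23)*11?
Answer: -4771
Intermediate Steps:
Z = 0 (Z = 0*11 = 0)
-4771 - Z = -4771 - 1*0 = -4771 + 0 = -4771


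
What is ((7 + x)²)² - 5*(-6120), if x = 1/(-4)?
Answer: 8365041/256 ≈ 32676.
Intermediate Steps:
x = -¼ ≈ -0.25000
((7 + x)²)² - 5*(-6120) = ((7 - ¼)²)² - 5*(-6120) = ((27/4)²)² + 30600 = (729/16)² + 30600 = 531441/256 + 30600 = 8365041/256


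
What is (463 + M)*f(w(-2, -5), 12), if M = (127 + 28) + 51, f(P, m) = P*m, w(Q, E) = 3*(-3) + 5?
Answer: -32112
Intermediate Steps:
w(Q, E) = -4 (w(Q, E) = -9 + 5 = -4)
M = 206 (M = 155 + 51 = 206)
(463 + M)*f(w(-2, -5), 12) = (463 + 206)*(-4*12) = 669*(-48) = -32112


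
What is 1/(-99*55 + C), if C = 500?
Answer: -1/4945 ≈ -0.00020222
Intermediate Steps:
1/(-99*55 + C) = 1/(-99*55 + 500) = 1/(-5445 + 500) = 1/(-4945) = -1/4945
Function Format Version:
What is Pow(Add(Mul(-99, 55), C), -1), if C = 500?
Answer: Rational(-1, 4945) ≈ -0.00020222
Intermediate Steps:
Pow(Add(Mul(-99, 55), C), -1) = Pow(Add(Mul(-99, 55), 500), -1) = Pow(Add(-5445, 500), -1) = Pow(-4945, -1) = Rational(-1, 4945)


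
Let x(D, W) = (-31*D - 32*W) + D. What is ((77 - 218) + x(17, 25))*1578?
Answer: -2289678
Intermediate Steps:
x(D, W) = -32*W - 30*D (x(D, W) = (-32*W - 31*D) + D = -32*W - 30*D)
((77 - 218) + x(17, 25))*1578 = ((77 - 218) + (-32*25 - 30*17))*1578 = (-141 + (-800 - 510))*1578 = (-141 - 1310)*1578 = -1451*1578 = -2289678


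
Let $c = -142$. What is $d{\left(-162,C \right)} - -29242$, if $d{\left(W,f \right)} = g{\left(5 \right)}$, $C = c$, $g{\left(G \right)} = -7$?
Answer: $29235$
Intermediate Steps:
$C = -142$
$d{\left(W,f \right)} = -7$
$d{\left(-162,C \right)} - -29242 = -7 - -29242 = -7 + 29242 = 29235$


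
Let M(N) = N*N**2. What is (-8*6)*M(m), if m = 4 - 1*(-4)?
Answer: -24576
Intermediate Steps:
m = 8 (m = 4 + 4 = 8)
M(N) = N**3
(-8*6)*M(m) = -8*6*8**3 = -48*512 = -24576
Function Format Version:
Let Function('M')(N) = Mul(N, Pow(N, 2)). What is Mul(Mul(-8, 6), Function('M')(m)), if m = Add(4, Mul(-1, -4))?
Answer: -24576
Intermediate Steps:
m = 8 (m = Add(4, 4) = 8)
Function('M')(N) = Pow(N, 3)
Mul(Mul(-8, 6), Function('M')(m)) = Mul(Mul(-8, 6), Pow(8, 3)) = Mul(-48, 512) = -24576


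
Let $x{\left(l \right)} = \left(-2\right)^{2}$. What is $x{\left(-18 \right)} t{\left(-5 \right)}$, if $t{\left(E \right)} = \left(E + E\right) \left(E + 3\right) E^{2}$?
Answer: $2000$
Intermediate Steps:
$x{\left(l \right)} = 4$
$t{\left(E \right)} = 2 E^{3} \left(3 + E\right)$ ($t{\left(E \right)} = 2 E \left(3 + E\right) E^{2} = 2 E^{3} \left(3 + E\right)$)
$x{\left(-18 \right)} t{\left(-5 \right)} = 4 \cdot 2 \left(-5\right)^{3} \left(3 - 5\right) = 4 \cdot 2 \left(-125\right) \left(-2\right) = 4 \cdot 500 = 2000$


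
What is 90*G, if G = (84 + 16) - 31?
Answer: 6210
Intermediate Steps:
G = 69 (G = 100 - 31 = 69)
90*G = 90*69 = 6210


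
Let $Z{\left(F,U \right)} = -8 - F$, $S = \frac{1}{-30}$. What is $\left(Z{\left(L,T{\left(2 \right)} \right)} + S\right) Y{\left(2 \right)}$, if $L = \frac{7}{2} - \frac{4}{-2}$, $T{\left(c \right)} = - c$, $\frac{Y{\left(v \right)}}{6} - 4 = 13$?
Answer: $- \frac{6902}{5} \approx -1380.4$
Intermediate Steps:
$Y{\left(v \right)} = 102$ ($Y{\left(v \right)} = 24 + 6 \cdot 13 = 24 + 78 = 102$)
$S = - \frac{1}{30} \approx -0.033333$
$L = \frac{11}{2}$ ($L = 7 \cdot \frac{1}{2} - -2 = \frac{7}{2} + 2 = \frac{11}{2} \approx 5.5$)
$\left(Z{\left(L,T{\left(2 \right)} \right)} + S\right) Y{\left(2 \right)} = \left(\left(-8 - \frac{11}{2}\right) - \frac{1}{30}\right) 102 = \left(- \frac{27}{2} - \frac{1}{30}\right) 102 = \left(- \frac{203}{15}\right) 102 = - \frac{6902}{5}$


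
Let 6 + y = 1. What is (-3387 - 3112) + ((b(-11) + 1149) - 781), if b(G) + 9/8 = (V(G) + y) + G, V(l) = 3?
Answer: -49161/8 ≈ -6145.1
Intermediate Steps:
y = -5 (y = -6 + 1 = -5)
b(G) = -25/8 + G (b(G) = -9/8 + ((3 - 5) + G) = -9/8 + (-2 + G) = -25/8 + G)
(-3387 - 3112) + ((b(-11) + 1149) - 781) = (-3387 - 3112) + (((-25/8 - 11) + 1149) - 781) = -6499 + ((-113/8 + 1149) - 781) = -6499 + (9079/8 - 781) = -6499 + 2831/8 = -49161/8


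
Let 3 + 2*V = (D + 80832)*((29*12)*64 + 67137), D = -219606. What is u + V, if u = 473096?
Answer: -12406698377/2 ≈ -6.2034e+9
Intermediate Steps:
V = -12407644569/2 (V = -3/2 + ((-219606 + 80832)*((29*12)*64 + 67137))/2 = -3/2 + (-138774*(348*64 + 67137))/2 = -3/2 + (-138774*(22272 + 67137))/2 = -3/2 + (-138774*89409)/2 = -3/2 + (½)*(-12407644566) = -3/2 - 6203822283 = -12407644569/2 ≈ -6.2038e+9)
u + V = 473096 - 12407644569/2 = -12406698377/2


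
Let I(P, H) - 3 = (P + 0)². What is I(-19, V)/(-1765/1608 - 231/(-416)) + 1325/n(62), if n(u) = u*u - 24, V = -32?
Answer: -23241257651/34646636 ≈ -670.81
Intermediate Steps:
I(P, H) = 3 + P² (I(P, H) = 3 + (P + 0)² = 3 + P²)
n(u) = -24 + u² (n(u) = u² - 24 = -24 + u²)
I(-19, V)/(-1765/1608 - 231/(-416)) + 1325/n(62) = (3 + (-19)²)/(-1765/1608 - 231/(-416)) + 1325/(-24 + 62²) = (3 + 361)/(-1765*1/1608 - 231*(-1/416)) + 1325/(-24 + 3844) = 364/(-1765/1608 + 231/416) + 1325/3820 = 364/(-45349/83616) + 1325*(1/3820) = 364*(-83616/45349) + 265/764 = -30436224/45349 + 265/764 = -23241257651/34646636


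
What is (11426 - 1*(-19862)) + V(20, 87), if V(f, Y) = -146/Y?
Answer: 2721910/87 ≈ 31286.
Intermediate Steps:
(11426 - 1*(-19862)) + V(20, 87) = (11426 - 1*(-19862)) - 146/87 = (11426 + 19862) - 146*1/87 = 31288 - 146/87 = 2721910/87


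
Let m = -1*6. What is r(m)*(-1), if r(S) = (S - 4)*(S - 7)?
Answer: -130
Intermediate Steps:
m = -6
r(S) = (-7 + S)*(-4 + S) (r(S) = (-4 + S)*(-7 + S) = (-7 + S)*(-4 + S))
r(m)*(-1) = (28 + (-6)**2 - 11*(-6))*(-1) = (28 + 36 + 66)*(-1) = 130*(-1) = -130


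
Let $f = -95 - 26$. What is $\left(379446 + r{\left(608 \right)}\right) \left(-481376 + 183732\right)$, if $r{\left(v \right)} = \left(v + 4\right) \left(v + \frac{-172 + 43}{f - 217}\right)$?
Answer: $- \frac{37815691630368}{169} \approx -2.2376 \cdot 10^{11}$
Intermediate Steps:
$f = -121$ ($f = -95 - 26 = -121$)
$r{\left(v \right)} = \left(4 + v\right) \left(\frac{129}{338} + v\right)$ ($r{\left(v \right)} = \left(v + 4\right) \left(v + \frac{-172 + 43}{-121 - 217}\right) = \left(4 + v\right) \left(v - \frac{129}{-338}\right) = \left(4 + v\right) \left(v - - \frac{129}{338}\right) = \left(4 + v\right) \left(v + \frac{129}{338}\right) = \left(4 + v\right) \left(\frac{129}{338} + v\right)$)
$\left(379446 + r{\left(608 \right)}\right) \left(-481376 + 183732\right) = \left(379446 + \left(\frac{258}{169} + 608^{2} + \frac{1481}{338} \cdot 608\right)\right) \left(-481376 + 183732\right) = \left(379446 + \left(\frac{258}{169} + 369664 + \frac{450224}{169}\right)\right) \left(-297644\right) = \left(379446 + \frac{62923698}{169}\right) \left(-297644\right) = \frac{127050072}{169} \left(-297644\right) = - \frac{37815691630368}{169}$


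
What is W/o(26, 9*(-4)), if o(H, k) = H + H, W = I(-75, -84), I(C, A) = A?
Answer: -21/13 ≈ -1.6154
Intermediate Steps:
W = -84
o(H, k) = 2*H
W/o(26, 9*(-4)) = -84/(2*26) = -84/52 = -84*1/52 = -21/13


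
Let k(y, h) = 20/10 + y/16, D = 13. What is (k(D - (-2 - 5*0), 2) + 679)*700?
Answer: 1909425/4 ≈ 4.7736e+5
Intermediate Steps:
k(y, h) = 2 + y/16 (k(y, h) = 20*(⅒) + y*(1/16) = 2 + y/16)
(k(D - (-2 - 5*0), 2) + 679)*700 = ((2 + (13 - (-2 - 5*0))/16) + 679)*700 = ((2 + (13 - (-2 + 0))/16) + 679)*700 = ((2 + (13 - 1*(-2))/16) + 679)*700 = ((2 + (13 + 2)/16) + 679)*700 = ((2 + (1/16)*15) + 679)*700 = ((2 + 15/16) + 679)*700 = (47/16 + 679)*700 = (10911/16)*700 = 1909425/4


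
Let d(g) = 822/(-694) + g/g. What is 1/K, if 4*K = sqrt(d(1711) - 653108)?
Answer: -2*I*sqrt(19660025845)/56657135 ≈ -0.0049496*I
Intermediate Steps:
d(g) = -64/347 (d(g) = 822*(-1/694) + 1 = -411/347 + 1 = -64/347)
K = I*sqrt(19660025845)/694 (K = sqrt(-64/347 - 653108)/4 = sqrt(-226628540/347)/4 = (2*I*sqrt(19660025845)/347)/4 = I*sqrt(19660025845)/694 ≈ 202.04*I)
1/K = 1/(I*sqrt(19660025845)/694) = -2*I*sqrt(19660025845)/56657135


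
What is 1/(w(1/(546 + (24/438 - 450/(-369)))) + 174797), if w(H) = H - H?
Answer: 1/174797 ≈ 5.7209e-6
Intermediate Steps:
w(H) = 0
1/(w(1/(546 + (24/438 - 450/(-369)))) + 174797) = 1/(0 + 174797) = 1/174797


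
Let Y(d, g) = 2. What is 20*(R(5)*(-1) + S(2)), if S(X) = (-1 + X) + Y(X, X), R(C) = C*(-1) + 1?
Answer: 140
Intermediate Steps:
R(C) = 1 - C (R(C) = -C + 1 = 1 - C)
S(X) = 1 + X (S(X) = (-1 + X) + 2 = 1 + X)
20*(R(5)*(-1) + S(2)) = 20*((1 - 1*5)*(-1) + (1 + 2)) = 20*((1 - 5)*(-1) + 3) = 20*(-4*(-1) + 3) = 20*(4 + 3) = 20*7 = 140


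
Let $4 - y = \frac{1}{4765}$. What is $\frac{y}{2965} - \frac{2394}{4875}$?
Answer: $- \frac{449734107}{918334625} \approx -0.48973$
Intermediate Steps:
$y = \frac{19059}{4765}$ ($y = 4 - \frac{1}{4765} = \frac{19059}{4765} \approx 3.9998$)
$\frac{y}{2965} - \frac{2394}{4875} = \frac{19059}{4765 \cdot 2965} - \frac{2394}{4875} = \frac{19059}{4765} \cdot \frac{1}{2965} - \frac{798}{1625} = \frac{19059}{14128225} - \frac{798}{1625} = - \frac{449734107}{918334625}$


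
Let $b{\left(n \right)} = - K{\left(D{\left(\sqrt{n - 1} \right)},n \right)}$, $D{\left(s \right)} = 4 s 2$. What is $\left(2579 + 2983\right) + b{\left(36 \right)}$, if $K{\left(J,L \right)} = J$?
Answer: $5562 - 8 \sqrt{35} \approx 5514.7$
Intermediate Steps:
$D{\left(s \right)} = 8 s$
$b{\left(n \right)} = - 8 \sqrt{-1 + n}$ ($b{\left(n \right)} = - 8 \sqrt{n - 1} = - 8 \sqrt{-1 + n}$)
$\left(2579 + 2983\right) + b{\left(36 \right)} = \left(2579 + 2983\right) - 8 \sqrt{-1 + 36} = 5562 - 8 \sqrt{35}$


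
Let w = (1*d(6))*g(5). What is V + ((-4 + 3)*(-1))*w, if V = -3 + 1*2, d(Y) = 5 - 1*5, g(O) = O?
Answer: -1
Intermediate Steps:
d(Y) = 0 (d(Y) = 5 - 5 = 0)
V = -1 (V = -3 + 2 = -1)
w = 0 (w = (1*0)*5 = 0*5 = 0)
V + ((-4 + 3)*(-1))*w = -1 + ((-4 + 3)*(-1))*0 = -1 - 1*(-1)*0 = -1 + 1*0 = -1 + 0 = -1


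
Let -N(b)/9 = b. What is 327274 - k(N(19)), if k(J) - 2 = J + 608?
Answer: 326835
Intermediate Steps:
N(b) = -9*b
k(J) = 610 + J (k(J) = 2 + (J + 608) = 2 + (608 + J) = 610 + J)
327274 - k(N(19)) = 327274 - (610 - 9*19) = 327274 - (610 - 171) = 327274 - 1*439 = 327274 - 439 = 326835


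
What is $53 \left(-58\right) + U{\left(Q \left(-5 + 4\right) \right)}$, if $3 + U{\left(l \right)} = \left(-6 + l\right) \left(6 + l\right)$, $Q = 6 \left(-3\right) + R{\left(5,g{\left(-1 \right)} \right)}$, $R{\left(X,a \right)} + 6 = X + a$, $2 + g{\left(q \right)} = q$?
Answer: $-2629$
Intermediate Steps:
$g{\left(q \right)} = -2 + q$
$R{\left(X,a \right)} = -6 + X + a$ ($R{\left(X,a \right)} = -6 + \left(X + a\right) = -6 + X + a$)
$Q = -22$ ($Q = 6 \left(-3\right) - 4 = -18 - 4 = -22$)
$U{\left(l \right)} = -3 + \left(-6 + l\right) \left(6 + l\right)$
$53 \left(-58\right) + U{\left(Q \left(-5 + 4\right) \right)} = 53 \left(-58\right) - \left(39 - \left(- 22 \left(-5 + 4\right)\right)^{2}\right) = -3074 - \left(39 - \left(\left(-22\right) \left(-1\right)\right)^{2}\right) = -3074 - \left(39 - 22^{2}\right) = -3074 + \left(-39 + 484\right) = -3074 + 445 = -2629$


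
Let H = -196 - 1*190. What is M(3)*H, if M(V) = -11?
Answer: 4246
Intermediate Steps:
H = -386 (H = -196 - 190 = -386)
M(3)*H = -11*(-386) = 4246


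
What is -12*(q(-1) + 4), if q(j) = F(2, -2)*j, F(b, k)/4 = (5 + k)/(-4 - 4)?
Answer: -66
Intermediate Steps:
F(b, k) = -5/2 - k/2 (F(b, k) = 4*((5 + k)/(-4 - 4)) = 4*((5 + k)/(-8)) = 4*((5 + k)*(-⅛)) = 4*(-5/8 - k/8) = -5/2 - k/2)
q(j) = -3*j/2 (q(j) = (-5/2 - ½*(-2))*j = (-5/2 + 1)*j = -3*j/2)
-12*(q(-1) + 4) = -12*(-3/2*(-1) + 4) = -12*(3/2 + 4) = -12*11/2 = -66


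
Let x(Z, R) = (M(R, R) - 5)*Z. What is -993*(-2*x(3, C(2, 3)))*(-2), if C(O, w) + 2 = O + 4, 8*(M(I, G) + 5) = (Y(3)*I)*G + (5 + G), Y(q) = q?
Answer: 68517/2 ≈ 34259.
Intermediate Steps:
M(I, G) = -35/8 + G/8 + 3*G*I/8 (M(I, G) = -5 + ((3*I)*G + (5 + G))/8 = -5 + (3*G*I + (5 + G))/8 = -5 + (5 + G + 3*G*I)/8 = -5 + (5/8 + G/8 + 3*G*I/8) = -35/8 + G/8 + 3*G*I/8)
C(O, w) = 2 + O (C(O, w) = -2 + (O + 4) = -2 + (4 + O) = 2 + O)
x(Z, R) = Z*(-75/8 + R/8 + 3*R²/8) (x(Z, R) = ((-35/8 + R/8 + 3*R*R/8) - 5)*Z = ((-35/8 + R/8 + 3*R²/8) - 5)*Z = (-75/8 + R/8 + 3*R²/8)*Z = Z*(-75/8 + R/8 + 3*R²/8))
-993*(-2*x(3, C(2, 3)))*(-2) = -993*(-3*(-75 + (2 + 2) + 3*(2 + 2)²)/4)*(-2) = -993*(-3*(-75 + 4 + 3*4²)/4)*(-2) = -993*(-3*(-75 + 4 + 3*16)/4)*(-2) = -993*(-3*(-75 + 4 + 48)/4)*(-2) = -993*(-3*(-23)/4)*(-2) = -993*(-2*(-69/8))*(-2) = -68517*(-2)/4 = -993*(-69/2) = 68517/2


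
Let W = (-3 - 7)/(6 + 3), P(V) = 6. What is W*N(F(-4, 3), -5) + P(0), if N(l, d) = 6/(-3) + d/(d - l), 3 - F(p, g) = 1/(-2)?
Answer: 386/51 ≈ 7.5686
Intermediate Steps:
F(p, g) = 7/2 (F(p, g) = 3 - 1/(-2) = 3 - 1*(-½) = 3 + ½ = 7/2)
W = -10/9 ≈ -1.1111
N(l, d) = -2 + d/(d - l) (N(l, d) = 6*(-⅓) + d/(d - l) = -2 + d/(d - l))
W*N(F(-4, 3), -5) + P(0) = -10*(-1*(-5) + 2*(7/2))/(9*(-5 - 1*7/2)) + 6 = -10*(5 + 7)/(9*(-5 - 7/2)) + 6 = -10*12/(9*(-17/2)) + 6 = -(-20)*12/153 + 6 = -10/9*(-24/17) + 6 = 80/51 + 6 = 386/51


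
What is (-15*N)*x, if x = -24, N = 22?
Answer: 7920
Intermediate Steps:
(-15*N)*x = -15*22*(-24) = -330*(-24) = 7920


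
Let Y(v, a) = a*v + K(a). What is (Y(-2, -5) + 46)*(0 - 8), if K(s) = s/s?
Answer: -456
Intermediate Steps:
K(s) = 1
Y(v, a) = 1 + a*v (Y(v, a) = a*v + 1 = 1 + a*v)
(Y(-2, -5) + 46)*(0 - 8) = ((1 - 5*(-2)) + 46)*(0 - 8) = ((1 + 10) + 46)*(-8) = (11 + 46)*(-8) = 57*(-8) = -456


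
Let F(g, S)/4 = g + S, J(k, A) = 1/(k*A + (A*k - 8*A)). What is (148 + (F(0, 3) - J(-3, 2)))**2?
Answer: 20079361/784 ≈ 25611.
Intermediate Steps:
J(k, A) = 1/(-8*A + 2*A*k) (J(k, A) = 1/(A*k + (-8*A + A*k)) = 1/(-8*A + 2*A*k))
F(g, S) = 4*S + 4*g (F(g, S) = 4*(g + S) = 4*(S + g) = 4*S + 4*g)
(148 + (F(0, 3) - J(-3, 2)))**2 = (148 + ((4*3 + 4*0) - 1/(2*2*(-4 - 3))))**2 = (148 + ((12 + 0) - 1/(2*2*(-7))))**2 = (148 + (12 - (-1)/(2*2*7)))**2 = (148 + (12 - 1*(-1/28)))**2 = (148 + (12 + 1/28))**2 = (148 + 337/28)**2 = (4481/28)**2 = 20079361/784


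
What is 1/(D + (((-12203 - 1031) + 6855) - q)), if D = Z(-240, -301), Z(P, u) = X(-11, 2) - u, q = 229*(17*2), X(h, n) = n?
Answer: -1/13862 ≈ -7.2140e-5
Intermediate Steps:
q = 7786 (q = 229*34 = 7786)
Z(P, u) = 2 - u
D = 303 (D = 2 - 1*(-301) = 2 + 301 = 303)
1/(D + (((-12203 - 1031) + 6855) - q)) = 1/(303 + (((-12203 - 1031) + 6855) - 1*7786)) = 1/(303 + ((-13234 + 6855) - 7786)) = 1/(303 + (-6379 - 7786)) = 1/(303 - 14165) = 1/(-13862) = -1/13862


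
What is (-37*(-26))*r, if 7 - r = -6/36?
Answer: 20683/3 ≈ 6894.3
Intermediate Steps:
r = 43/6 (r = 7 - (-6)/36 = 7 - 1*(-⅙) = 7 + ⅙ = 43/6 ≈ 7.1667)
(-37*(-26))*r = -37*(-26)*(43/6) = 962*(43/6) = 20683/3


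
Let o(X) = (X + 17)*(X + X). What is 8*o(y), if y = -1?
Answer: -256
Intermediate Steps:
o(X) = 2*X*(17 + X) (o(X) = (17 + X)*(2*X) = 2*X*(17 + X))
8*o(y) = 8*(2*(-1)*(17 - 1)) = 8*(2*(-1)*16) = 8*(-32) = -256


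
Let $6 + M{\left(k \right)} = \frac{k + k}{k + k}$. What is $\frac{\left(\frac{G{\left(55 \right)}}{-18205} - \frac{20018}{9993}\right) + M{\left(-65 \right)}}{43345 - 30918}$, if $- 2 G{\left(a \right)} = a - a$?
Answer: $- \frac{69983}{124183011} \approx -0.00056355$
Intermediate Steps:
$G{\left(a \right)} = 0$ ($G{\left(a \right)} = - \frac{a - a}{2} = \left(- \frac{1}{2}\right) 0 = 0$)
$M{\left(k \right)} = -5$ ($M{\left(k \right)} = -6 + \frac{k + k}{k + k} = -6 + \frac{2 k}{2 k} = -6 + 2 k \frac{1}{2 k} = -6 + 1 = -5$)
$\frac{\left(\frac{G{\left(55 \right)}}{-18205} - \frac{20018}{9993}\right) + M{\left(-65 \right)}}{43345 - 30918} = \frac{\left(\frac{0}{-18205} - \frac{20018}{9993}\right) - 5}{43345 - 30918} = \frac{\left(0 \left(- \frac{1}{18205}\right) - \frac{20018}{9993}\right) - 5}{12427} = \left(\left(0 - \frac{20018}{9993}\right) - 5\right) \frac{1}{12427} = \left(- \frac{20018}{9993} - 5\right) \frac{1}{12427} = \left(- \frac{69983}{9993}\right) \frac{1}{12427} = - \frac{69983}{124183011}$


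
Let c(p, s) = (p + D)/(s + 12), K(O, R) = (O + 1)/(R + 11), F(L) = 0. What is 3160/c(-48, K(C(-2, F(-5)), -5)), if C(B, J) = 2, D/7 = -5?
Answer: -39500/83 ≈ -475.90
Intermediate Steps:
D = -35 (D = 7*(-5) = -35)
K(O, R) = (1 + O)/(11 + R)
c(p, s) = (-35 + p)/(12 + s) (c(p, s) = (p - 35)/(s + 12) = (-35 + p)/(12 + s))
3160/c(-48, K(C(-2, F(-5)), -5)) = 3160/(((-35 - 48)/(12 + (1 + 2)/(11 - 5)))) = 3160/((-83/(12 + 3/6))) = 3160/((-83/(12 + (⅙)*3))) = 3160/((-83/(12 + ½))) = 3160/((-83/(25/2))) = 3160/(((2/25)*(-83))) = 3160/(-166/25) = 3160*(-25/166) = -39500/83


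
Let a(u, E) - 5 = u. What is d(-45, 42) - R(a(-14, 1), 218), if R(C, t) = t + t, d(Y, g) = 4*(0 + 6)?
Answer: -412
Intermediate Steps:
a(u, E) = 5 + u
d(Y, g) = 24 (d(Y, g) = 4*6 = 24)
R(C, t) = 2*t
d(-45, 42) - R(a(-14, 1), 218) = 24 - 2*218 = 24 - 1*436 = 24 - 436 = -412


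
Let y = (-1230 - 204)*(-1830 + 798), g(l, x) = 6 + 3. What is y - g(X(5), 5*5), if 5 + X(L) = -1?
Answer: 1479879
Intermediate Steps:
X(L) = -6 (X(L) = -5 - 1 = -6)
g(l, x) = 9
y = 1479888 (y = -1434*(-1032) = 1479888)
y - g(X(5), 5*5) = 1479888 - 1*9 = 1479888 - 9 = 1479879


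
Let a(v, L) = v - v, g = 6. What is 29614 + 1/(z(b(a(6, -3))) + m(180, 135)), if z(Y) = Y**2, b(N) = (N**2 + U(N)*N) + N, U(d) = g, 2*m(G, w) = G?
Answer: 2665261/90 ≈ 29614.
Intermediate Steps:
m(G, w) = G/2
U(d) = 6
a(v, L) = 0
b(N) = N**2 + 7*N (b(N) = (N**2 + 6*N) + N = N**2 + 7*N)
29614 + 1/(z(b(a(6, -3))) + m(180, 135)) = 29614 + 1/((0*(7 + 0))**2 + (1/2)*180) = 29614 + 1/((0*7)**2 + 90) = 29614 + 1/(0**2 + 90) = 29614 + 1/(0 + 90) = 29614 + 1/90 = 2665261/90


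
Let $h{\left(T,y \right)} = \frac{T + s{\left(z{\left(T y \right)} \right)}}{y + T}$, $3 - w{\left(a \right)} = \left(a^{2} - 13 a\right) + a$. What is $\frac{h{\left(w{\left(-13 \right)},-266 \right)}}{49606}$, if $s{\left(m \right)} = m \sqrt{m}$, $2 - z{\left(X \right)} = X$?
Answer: $\frac{23}{2083452} + \frac{71375 i \sqrt{3426}}{4861388} \approx 1.1039 \cdot 10^{-5} + 0.85937 i$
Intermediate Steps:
$z{\left(X \right)} = 2 - X$
$s{\left(m \right)} = m^{\frac{3}{2}}$
$w{\left(a \right)} = 3 - a^{2} + 12 a$ ($w{\left(a \right)} = 3 - \left(\left(a^{2} - 13 a\right) + a\right) = 3 - \left(a^{2} - 12 a\right) = 3 - a^{2} + 12 a$)
$h{\left(T,y \right)} = \frac{T + \left(2 - T y\right)^{\frac{3}{2}}}{T + y}$ ($h{\left(T,y \right)} = \frac{T + \left(2 - T y\right)^{\frac{3}{2}}}{y + T} = \frac{T + \left(2 - T y\right)^{\frac{3}{2}}}{T + y}$)
$\frac{h{\left(w{\left(-13 \right)},-266 \right)}}{49606} = \frac{\frac{1}{\left(3 - \left(-13\right)^{2} + 12 \left(-13\right)\right) - 266} \left(\left(3 - \left(-13\right)^{2} + 12 \left(-13\right)\right) + \left(2 - \left(3 - \left(-13\right)^{2} + 12 \left(-13\right)\right) \left(-266\right)\right)^{\frac{3}{2}}\right)}{49606} = \frac{\left(3 - 169 - 156\right) + \left(2 - \left(3 - 169 - 156\right) \left(-266\right)\right)^{\frac{3}{2}}}{\left(3 - 169 - 156\right) - 266} \cdot \frac{1}{49606} = \frac{-322 + \left(2 - \left(-322\right) \left(-266\right)\right)^{\frac{3}{2}}}{-322 - 266} \cdot \frac{1}{49606} = \frac{-322 + \left(2 - 85652\right)^{\frac{3}{2}}}{-588} \cdot \frac{1}{49606} = - \frac{-322 + \left(-85650\right)^{\frac{3}{2}}}{588} \cdot \frac{1}{49606} = - \frac{-322 - 428250 i \sqrt{3426}}{588} \cdot \frac{1}{49606} = \left(\frac{23}{42} + \frac{71375 i \sqrt{3426}}{98}\right) \frac{1}{49606} = \frac{23}{2083452} + \frac{71375 i \sqrt{3426}}{4861388}$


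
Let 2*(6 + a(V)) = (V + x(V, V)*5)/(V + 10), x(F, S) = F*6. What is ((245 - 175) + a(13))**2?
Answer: 11202409/2116 ≈ 5294.1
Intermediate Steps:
x(F, S) = 6*F
a(V) = -6 + 31*V/(2*(10 + V)) (a(V) = -6 + ((V + (6*V)*5)/(V + 10))/2 = -6 + ((V + 30*V)/(10 + V))/2 = -6 + ((31*V)/(10 + V))/2 = -6 + (31*V/(10 + V))/2 = -6 + 31*V/(2*(10 + V)))
((245 - 175) + a(13))**2 = ((245 - 175) + (-120 + 19*13)/(2*(10 + 13)))**2 = (70 + (1/2)*(-120 + 247)/23)**2 = (70 + (1/2)*(1/23)*127)**2 = (70 + 127/46)**2 = (3347/46)**2 = 11202409/2116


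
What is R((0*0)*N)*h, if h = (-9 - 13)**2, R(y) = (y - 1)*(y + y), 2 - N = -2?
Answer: 0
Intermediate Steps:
N = 4 (N = 2 - 1*(-2) = 2 + 2 = 4)
R(y) = 2*y*(-1 + y) (R(y) = (-1 + y)*(2*y) = 2*y*(-1 + y))
h = 484 (h = (-22)**2 = 484)
R((0*0)*N)*h = (2*((0*0)*4)*(-1 + (0*0)*4))*484 = (2*(0*4)*(-1 + 0*4))*484 = (2*0*(-1 + 0))*484 = (2*0*(-1))*484 = 0*484 = 0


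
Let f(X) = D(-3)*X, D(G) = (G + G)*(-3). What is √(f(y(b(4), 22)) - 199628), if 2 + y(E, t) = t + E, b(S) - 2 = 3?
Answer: I*√199178 ≈ 446.29*I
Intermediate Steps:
b(S) = 5 (b(S) = 2 + 3 = 5)
y(E, t) = -2 + E + t (y(E, t) = -2 + (t + E) = -2 + (E + t) = -2 + E + t)
D(G) = -6*G (D(G) = (2*G)*(-3) = -6*G)
f(X) = 18*X (f(X) = (-6*(-3))*X = 18*X)
√(f(y(b(4), 22)) - 199628) = √(18*(-2 + 5 + 22) - 199628) = √(18*25 - 199628) = √(450 - 199628) = √(-199178) = I*√199178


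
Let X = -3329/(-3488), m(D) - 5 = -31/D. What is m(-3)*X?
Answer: 76567/5232 ≈ 14.634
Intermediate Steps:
m(D) = 5 - 31/D
X = 3329/3488 (X = -3329*(-1/3488) = 3329/3488 ≈ 0.95442)
m(-3)*X = (5 - 31/(-3))*(3329/3488) = (5 - 31*(-⅓))*(3329/3488) = (5 + 31/3)*(3329/3488) = (46/3)*(3329/3488) = 76567/5232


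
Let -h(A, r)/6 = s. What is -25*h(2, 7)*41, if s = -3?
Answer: -18450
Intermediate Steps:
h(A, r) = 18 (h(A, r) = -6*(-3) = 18)
-25*h(2, 7)*41 = -25*18*41 = -450*41 = -18450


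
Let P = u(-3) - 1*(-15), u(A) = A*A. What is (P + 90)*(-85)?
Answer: -9690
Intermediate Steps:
u(A) = A²
P = 24 (P = (-3)² - 1*(-15) = 9 + 15 = 24)
(P + 90)*(-85) = (24 + 90)*(-85) = 114*(-85) = -9690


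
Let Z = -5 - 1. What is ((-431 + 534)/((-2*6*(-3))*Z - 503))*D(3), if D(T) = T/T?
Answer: -103/719 ≈ -0.14325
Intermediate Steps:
D(T) = 1
Z = -6 (Z = -5 - 1*1 = -5 - 1 = -6)
((-431 + 534)/((-2*6*(-3))*Z - 503))*D(3) = ((-431 + 534)/((-2*6*(-3))*(-6) - 503))*1 = (103/(-12*(-3)*(-6) - 503))*1 = (103/(36*(-6) - 503))*1 = (103/(-216 - 503))*1 = (103/(-719))*1 = (103*(-1/719))*1 = -103/719*1 = -103/719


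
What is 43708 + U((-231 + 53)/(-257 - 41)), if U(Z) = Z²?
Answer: 970369229/22201 ≈ 43708.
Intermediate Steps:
43708 + U((-231 + 53)/(-257 - 41)) = 43708 + ((-231 + 53)/(-257 - 41))² = 43708 + (-178/(-298))² = 43708 + (-178*(-1/298))² = 43708 + (89/149)² = 43708 + 7921/22201 = 970369229/22201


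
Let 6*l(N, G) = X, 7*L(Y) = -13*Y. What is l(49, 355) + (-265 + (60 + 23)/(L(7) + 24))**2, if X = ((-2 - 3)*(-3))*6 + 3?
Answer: 16044199/242 ≈ 66298.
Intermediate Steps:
L(Y) = -13*Y/7 (L(Y) = (-13*Y)/7 = -13*Y/7)
X = 93 (X = -5*(-3)*6 + 3 = 15*6 + 3 = 90 + 3 = 93)
l(N, G) = 31/2 (l(N, G) = (1/6)*93 = 31/2)
l(49, 355) + (-265 + (60 + 23)/(L(7) + 24))**2 = 31/2 + (-265 + (60 + 23)/(-13/7*7 + 24))**2 = 31/2 + (-265 + 83/(-13 + 24))**2 = 31/2 + (-265 + 83/11)**2 = 31/2 + (-2832/11)**2 = 31/2 + 8020224/121 = 16044199/242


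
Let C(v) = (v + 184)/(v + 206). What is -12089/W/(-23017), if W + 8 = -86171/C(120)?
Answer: -262504/46188835359 ≈ -5.6833e-6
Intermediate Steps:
C(v) = (184 + v)/(206 + v)
W = -14047089/152 (W = -8 - 86171*(206 + 120)/(184 + 120) = -8 - 86171/(304/326) = -8 - 86171/((1/326)*304) = -8 - 86171/152/163 = -8 - 86171*163/152 = -8 - 14045873/152 = -14047089/152 ≈ -92415.)
-12089/W/(-23017) = -12089/(-14047089/152)/(-23017) = -12089*(-152/14047089)*(-1/23017) = (262504/2006727)*(-1/23017) = -262504/46188835359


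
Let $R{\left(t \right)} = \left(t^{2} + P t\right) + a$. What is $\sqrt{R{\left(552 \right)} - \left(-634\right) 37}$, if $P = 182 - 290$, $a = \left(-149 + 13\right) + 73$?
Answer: $\sqrt{268483} \approx 518.15$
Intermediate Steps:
$a = -63$ ($a = -136 + 73 = -63$)
$P = -108$ ($P = 182 - 290 = -108$)
$R{\left(t \right)} = -63 + t^{2} - 108 t$ ($R{\left(t \right)} = \left(t^{2} - 108 t\right) - 63 = -63 + t^{2} - 108 t$)
$\sqrt{R{\left(552 \right)} - \left(-634\right) 37} = \sqrt{\left(-63 + 552^{2} - 59616\right) - \left(-634\right) 37} = \sqrt{\left(-63 + 304704 - 59616\right) - -23458} = \sqrt{245025 + 23458} = \sqrt{268483}$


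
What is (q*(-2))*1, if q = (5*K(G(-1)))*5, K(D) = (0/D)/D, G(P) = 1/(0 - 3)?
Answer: 0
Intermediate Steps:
G(P) = -⅓ (G(P) = 1/(-3) = -⅓)
K(D) = 0 (K(D) = 0/D = 0)
q = 0 (q = (5*0)*5 = 0*5 = 0)
(q*(-2))*1 = (0*(-2))*1 = 0*1 = 0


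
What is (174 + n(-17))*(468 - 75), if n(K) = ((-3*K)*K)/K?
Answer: 88425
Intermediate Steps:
n(K) = -3*K (n(K) = (-3*K²)/K = -3*K)
(174 + n(-17))*(468 - 75) = (174 - 3*(-17))*(468 - 75) = (174 + 51)*393 = 225*393 = 88425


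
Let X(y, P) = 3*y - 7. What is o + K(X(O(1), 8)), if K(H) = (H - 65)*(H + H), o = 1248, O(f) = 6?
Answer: 60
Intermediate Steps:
X(y, P) = -7 + 3*y
K(H) = 2*H*(-65 + H) (K(H) = (-65 + H)*(2*H) = 2*H*(-65 + H))
o + K(X(O(1), 8)) = 1248 + 2*(-7 + 3*6)*(-65 + (-7 + 3*6)) = 1248 + 2*(-7 + 18)*(-65 + (-7 + 18)) = 1248 + 2*11*(-65 + 11) = 1248 + 2*11*(-54) = 1248 - 1188 = 60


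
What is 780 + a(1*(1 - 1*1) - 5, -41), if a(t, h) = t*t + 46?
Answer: 851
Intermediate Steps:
a(t, h) = 46 + t² (a(t, h) = t² + 46 = 46 + t²)
780 + a(1*(1 - 1*1) - 5, -41) = 780 + (46 + (1*(1 - 1*1) - 5)²) = 780 + (46 + (1*(1 - 1) - 5)²) = 780 + (46 + (1*0 - 5)²) = 780 + (46 + (0 - 5)²) = 780 + (46 + (-5)²) = 780 + (46 + 25) = 780 + 71 = 851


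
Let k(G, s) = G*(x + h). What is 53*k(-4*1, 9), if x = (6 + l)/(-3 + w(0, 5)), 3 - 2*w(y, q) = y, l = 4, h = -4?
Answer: 6784/3 ≈ 2261.3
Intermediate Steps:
w(y, q) = 3/2 - y/2
x = -20/3 (x = (6 + 4)/(-3 + (3/2 - ½*0)) = 10/(-3 + (3/2 + 0)) = 10/(-3 + 3/2) = 10/(-3/2) = 10*(-⅔) = -20/3 ≈ -6.6667)
k(G, s) = -32*G/3 (k(G, s) = G*(-20/3 - 4) = G*(-32/3) = -32*G/3)
53*k(-4*1, 9) = 53*(-(-128)/3) = 53*(-32/3*(-4)) = 53*(128/3) = 6784/3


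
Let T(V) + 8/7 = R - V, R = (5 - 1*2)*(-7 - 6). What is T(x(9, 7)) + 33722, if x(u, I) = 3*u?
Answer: 235584/7 ≈ 33655.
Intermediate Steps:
R = -39 (R = (5 - 2)*(-13) = 3*(-13) = -39)
T(V) = -281/7 - V (T(V) = -8/7 + (-39 - V) = -281/7 - V)
T(x(9, 7)) + 33722 = (-281/7 - 3*9) + 33722 = (-281/7 - 1*27) + 33722 = (-281/7 - 27) + 33722 = -470/7 + 33722 = 235584/7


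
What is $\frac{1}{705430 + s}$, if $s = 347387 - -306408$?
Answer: $\frac{1}{1359225} \approx 7.3571 \cdot 10^{-7}$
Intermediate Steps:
$s = 653795$ ($s = 347387 + 306408 = 653795$)
$\frac{1}{705430 + s} = \frac{1}{705430 + 653795} = \frac{1}{1359225}$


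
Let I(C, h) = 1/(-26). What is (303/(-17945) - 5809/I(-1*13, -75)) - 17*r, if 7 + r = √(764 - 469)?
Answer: 2712440282/17945 - 17*√295 ≈ 1.5086e+5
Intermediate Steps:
I(C, h) = -1/26
r = -7 + √295 (r = -7 + √(764 - 469) = -7 + √295 ≈ 10.176)
(303/(-17945) - 5809/I(-1*13, -75)) - 17*r = (303/(-17945) - 5809/(-1/26)) - 17*(-7 + √295) = (303*(-1/17945) - 5809*(-26)) - (-119 + 17*√295) = (-303/17945 + 151034) + (119 - 17*√295) = 2710304827/17945 + (119 - 17*√295) = 2712440282/17945 - 17*√295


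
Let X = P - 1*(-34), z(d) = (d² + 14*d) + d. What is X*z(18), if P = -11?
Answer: 13662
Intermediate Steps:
z(d) = d² + 15*d
X = 23 (X = -11 - 1*(-34) = -11 + 34 = 23)
X*z(18) = 23*(18*(15 + 18)) = 23*(18*33) = 23*594 = 13662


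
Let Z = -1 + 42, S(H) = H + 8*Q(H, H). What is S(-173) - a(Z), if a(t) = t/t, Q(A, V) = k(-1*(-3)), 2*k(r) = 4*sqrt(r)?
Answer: -174 + 16*sqrt(3) ≈ -146.29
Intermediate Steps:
k(r) = 2*sqrt(r) (k(r) = (4*sqrt(r))/2 = 2*sqrt(r))
Q(A, V) = 2*sqrt(3) (Q(A, V) = 2*sqrt(-1*(-3)) = 2*sqrt(3))
S(H) = H + 16*sqrt(3) (S(H) = H + 8*(2*sqrt(3)) = H + 16*sqrt(3))
Z = 41
a(t) = 1
S(-173) - a(Z) = (-173 + 16*sqrt(3)) - 1*1 = (-173 + 16*sqrt(3)) - 1 = -174 + 16*sqrt(3)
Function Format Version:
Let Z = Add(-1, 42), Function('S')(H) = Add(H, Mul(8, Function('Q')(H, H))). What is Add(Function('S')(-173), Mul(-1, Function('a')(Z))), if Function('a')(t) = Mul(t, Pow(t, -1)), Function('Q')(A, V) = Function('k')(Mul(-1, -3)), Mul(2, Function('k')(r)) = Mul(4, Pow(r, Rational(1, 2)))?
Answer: Add(-174, Mul(16, Pow(3, Rational(1, 2)))) ≈ -146.29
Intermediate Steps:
Function('k')(r) = Mul(2, Pow(r, Rational(1, 2))) (Function('k')(r) = Mul(Rational(1, 2), Mul(4, Pow(r, Rational(1, 2)))) = Mul(2, Pow(r, Rational(1, 2))))
Function('Q')(A, V) = Mul(2, Pow(3, Rational(1, 2))) (Function('Q')(A, V) = Mul(2, Pow(Mul(-1, -3), Rational(1, 2))) = Mul(2, Pow(3, Rational(1, 2))))
Function('S')(H) = Add(H, Mul(16, Pow(3, Rational(1, 2)))) (Function('S')(H) = Add(H, Mul(8, Mul(2, Pow(3, Rational(1, 2))))) = Add(H, Mul(16, Pow(3, Rational(1, 2)))))
Z = 41
Function('a')(t) = 1
Add(Function('S')(-173), Mul(-1, Function('a')(Z))) = Add(Add(-173, Mul(16, Pow(3, Rational(1, 2)))), Mul(-1, 1)) = Add(Add(-173, Mul(16, Pow(3, Rational(1, 2)))), -1) = Add(-174, Mul(16, Pow(3, Rational(1, 2))))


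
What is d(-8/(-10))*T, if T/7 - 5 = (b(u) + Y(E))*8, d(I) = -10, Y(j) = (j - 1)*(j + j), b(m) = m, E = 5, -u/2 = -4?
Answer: -27230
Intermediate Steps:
u = 8 (u = -2*(-4) = 8)
Y(j) = 2*j*(-1 + j) (Y(j) = (-1 + j)*(2*j) = 2*j*(-1 + j))
T = 2723 (T = 35 + 7*((8 + 2*5*(-1 + 5))*8) = 35 + 7*((8 + 2*5*4)*8) = 35 + 7*((8 + 40)*8) = 35 + 7*(48*8) = 35 + 7*384 = 35 + 2688 = 2723)
d(-8/(-10))*T = -10*2723 = -27230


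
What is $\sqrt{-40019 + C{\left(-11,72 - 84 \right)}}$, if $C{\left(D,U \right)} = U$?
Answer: $i \sqrt{40031} \approx 200.08 i$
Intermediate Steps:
$\sqrt{-40019 + C{\left(-11,72 - 84 \right)}} = \sqrt{-40019 + \left(72 - 84\right)} = \sqrt{-40019 - 12} = \sqrt{-40031} = i \sqrt{40031}$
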